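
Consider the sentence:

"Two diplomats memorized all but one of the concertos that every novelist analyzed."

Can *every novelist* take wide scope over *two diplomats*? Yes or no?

The DP *every novelist* is contained in the relative clause *that every novelist analyzed* modifying *all but one of the concertos*.
Quantifiers inside a relative clause are trapped there; the RC boundary blocks QR.
So the wide-scope reading for *every novelist* is blocked.

No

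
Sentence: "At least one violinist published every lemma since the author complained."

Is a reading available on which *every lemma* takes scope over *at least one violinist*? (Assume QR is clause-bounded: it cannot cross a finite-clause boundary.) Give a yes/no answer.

Yes

The adjunct clause does not contain *every lemma*, which is the matrix object.
Clause-internal QR can adjoin the lower DP above the subject, yielding the inverse reading.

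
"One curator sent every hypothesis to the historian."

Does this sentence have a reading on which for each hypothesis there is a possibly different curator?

That reading corresponds to *every hypothesis* > *one curator*.
*one curator* and *every hypothesis* are co-arguments of the matrix verb, with nothing but a clause-internal boundary between them.
Nothing blocks QR of the lower DP to a position above the higher one, so inverse scope is available.

Yes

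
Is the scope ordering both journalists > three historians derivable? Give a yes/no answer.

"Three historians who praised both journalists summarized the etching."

*both journalists* occurs within the relative clause *who praised both journalists*.
The relative clause forms an island for QR, so the quantifier is confined to the head noun's restrictor.
So the wide-scope reading for *both journalists* is blocked.

No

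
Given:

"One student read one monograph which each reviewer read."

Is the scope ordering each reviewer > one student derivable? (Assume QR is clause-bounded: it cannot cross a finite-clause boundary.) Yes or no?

No

The target quantifier *each reviewer* is part of the relative clause *which each reviewer read* modifying *one monograph*.
QR out of a relative clause is ruled out by the relative-clause island constraint.
*each reviewer* > *one student* would require crossing that boundary, which is illicit.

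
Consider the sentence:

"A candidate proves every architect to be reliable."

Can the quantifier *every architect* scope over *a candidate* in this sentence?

Yes

This is an ECM construction: *every architect* is the infinitival subject, Case-marked by the matrix verb, and the infinitive is transparent for QR.
With no island boundary between them, the object can take inverse scope over the subject via ordinary QR within the clause.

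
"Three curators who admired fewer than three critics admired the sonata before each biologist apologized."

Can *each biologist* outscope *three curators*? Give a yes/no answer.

The target quantifier *each biologist* is part of the adjunct clause *before each biologist apologized*.
Scope out of an adjunct clause is unavailable: QR respects the adjunct-island constraint.
So the wide-scope reading for *each biologist* is blocked.

No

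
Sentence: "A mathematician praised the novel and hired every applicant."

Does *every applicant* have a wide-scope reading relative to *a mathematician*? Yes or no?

The target quantifier *every applicant* is part of one conjunct of the coordinate structure (*hired every applicant*).
Asymmetric QR out of one conjunct violates the Coordinate Structure Constraint.
*every applicant* is confined to the island and cannot take scope over *a mathematician*.
(Only the surface reading survives: one fixed mathematician with respect to all the relevant applicants.)

No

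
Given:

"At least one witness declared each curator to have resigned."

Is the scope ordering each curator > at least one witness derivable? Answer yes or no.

Yes

ECM infinitives lack a CP barrier, so *each curator* can QR over the matrix subject *at least one witness*.
Nothing blocks QR of the lower DP to a position above the higher one, so inverse scope is available.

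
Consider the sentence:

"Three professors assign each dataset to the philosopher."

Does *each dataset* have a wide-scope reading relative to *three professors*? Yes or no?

Yes

Both DPs are arguments of the same predicate; there is no clause or island boundary between them.
No island intervenes, so both surface and inverse scope are derivable.
So *each dataset* > *three professors* is among the available readings.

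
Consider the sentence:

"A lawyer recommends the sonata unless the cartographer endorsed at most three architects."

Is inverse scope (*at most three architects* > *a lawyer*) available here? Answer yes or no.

*at most three architects* is embedded in the adjunct clause *unless the cartographer endorsed at most three architects*.
Adverbial clauses are not L-marked, so they are barriers for QR — the quantifier cannot escape the adjunct.
There is no licit LF on which *at most three architects* c-commands *a lawyer*.
(Only the surface reading survives: one fixed lawyer with respect to all the relevant architects.)

No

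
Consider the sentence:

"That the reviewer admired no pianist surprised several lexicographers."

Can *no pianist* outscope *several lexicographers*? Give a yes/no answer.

No

Structurally, *no pianist* is inside the sentential subject *that the reviewer admired no pianist*.
Sentential subjects are islands: a quantifier inside the subject clause cannot raise over the matrix predicate.
The ordering *no pianist* > *several lexicographers* is therefore underivable.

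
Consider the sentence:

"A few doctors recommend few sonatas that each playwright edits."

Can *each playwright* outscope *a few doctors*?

No

The target quantifier *each playwright* is part of the relative clause *that each playwright edits* modifying *few sonatas*.
Relative clauses block scope extraction: QR cannot target a position outside the modified NP.
*each playwright* > *a few doctors* would require crossing that boundary, which is illicit.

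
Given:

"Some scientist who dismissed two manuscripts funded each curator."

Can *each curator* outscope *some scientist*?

Yes

*each curator* sits in the matrix clause, not in the relative clause on *some scientist*.
Ordinary QR to a clause-peripheral position gives the wide-scope LF for the lower DP.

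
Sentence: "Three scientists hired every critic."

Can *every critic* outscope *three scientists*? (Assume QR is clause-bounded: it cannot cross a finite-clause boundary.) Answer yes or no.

Both DPs are arguments of the same predicate; there is no clause or island boundary between them.
Ordinary QR to a clause-peripheral position gives the wide-scope LF for the lower DP.

Yes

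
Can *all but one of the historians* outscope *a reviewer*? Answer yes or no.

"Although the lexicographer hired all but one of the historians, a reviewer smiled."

No

Structurally, *all but one of the historians* is inside the adjunct clause *although the lexicographer hired all but one of the historians*.
Adjunct clauses are scope islands: a quantifier inside an adjunct cannot raise into the matrix clause.
*all but one of the historians* is confined to the island and cannot take scope over *a reviewer*.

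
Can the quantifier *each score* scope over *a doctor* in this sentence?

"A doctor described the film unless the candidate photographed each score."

The target quantifier *each score* is part of the adjunct clause *unless the candidate photographed each score*.
Adjuncts are opaque for quantifier raising; a quantifier in an adjunct stays inside it.
*each score* > *a doctor* would require crossing that boundary, which is illicit.

No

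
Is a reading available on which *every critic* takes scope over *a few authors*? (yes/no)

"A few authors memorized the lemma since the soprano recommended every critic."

No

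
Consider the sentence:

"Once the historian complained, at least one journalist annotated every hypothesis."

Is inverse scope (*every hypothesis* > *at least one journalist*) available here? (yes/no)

Neither queried DP is inside the adjunct, so the adjunct-island constraint does not apply.
Clause-internal QR can adjoin the lower DP above the subject, yielding the inverse reading.

Yes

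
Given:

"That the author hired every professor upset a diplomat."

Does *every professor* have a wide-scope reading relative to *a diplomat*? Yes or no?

The target quantifier *every professor* is part of the sentential subject *that the author hired every professor*.
Sentential subjects are islands: a quantifier inside the subject clause cannot raise over the matrix predicate.
The ordering *every professor* > *a diplomat* is therefore underivable.

No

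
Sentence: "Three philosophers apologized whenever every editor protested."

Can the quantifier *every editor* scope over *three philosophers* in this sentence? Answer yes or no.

*every editor* is embedded in the adjunct clause *whenever every editor protested*.
The adjunct-island constraint bars QR out of an adverbial clause.
*every editor* > *three philosophers* would require crossing that boundary, which is illicit.

No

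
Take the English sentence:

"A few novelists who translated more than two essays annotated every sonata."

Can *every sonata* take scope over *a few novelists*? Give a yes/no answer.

Yes

The relative clause *who translated more than two essays* modifies *a few novelists*, but *every sonata* is not inside that relative clause — it is an argument of the matrix verb.
Nothing blocks QR of the lower DP to a position above the higher one, so inverse scope is available.
So *every sonata* > *a few novelists* is among the available readings.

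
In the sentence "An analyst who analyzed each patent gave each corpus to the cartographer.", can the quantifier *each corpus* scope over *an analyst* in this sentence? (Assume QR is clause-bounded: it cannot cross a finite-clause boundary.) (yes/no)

Yes

Although the sentence contains a relative clause (*who analyzed each patent*), *each corpus* is outside it, in the matrix VP.
Clause-internal QR can adjoin the lower DP above the subject, yielding the inverse reading.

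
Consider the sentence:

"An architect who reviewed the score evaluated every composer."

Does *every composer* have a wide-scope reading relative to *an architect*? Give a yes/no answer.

Yes

Although the sentence contains a relative clause (*who reviewed the score*), *every composer* is outside it, in the matrix VP.
Ordinary QR to a clause-peripheral position gives the wide-scope LF for the lower DP.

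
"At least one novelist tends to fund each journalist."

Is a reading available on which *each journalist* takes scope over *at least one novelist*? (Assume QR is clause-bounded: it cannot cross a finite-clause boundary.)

Yes

Infinitival complements of raising predicates do not block QR; *each journalist* and *at least one novelist* are effectively clausemates.
No island intervenes, so both surface and inverse scope are derivable.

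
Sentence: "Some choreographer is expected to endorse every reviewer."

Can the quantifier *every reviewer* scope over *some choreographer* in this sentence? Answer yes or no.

Infinitival complements of raising predicates do not block QR; *every reviewer* and *some choreographer* are effectively clausemates.
QR within a single clause is free, so the lower quantifier may take scope over the higher one.

Yes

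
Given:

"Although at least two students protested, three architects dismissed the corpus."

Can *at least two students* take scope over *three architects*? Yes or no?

No

Structurally, *at least two students* is inside the adjunct clause *although at least two students protested*.
Scope out of an adjunct clause is unavailable: QR respects the adjunct-island constraint.
So *at least two students* cannot raise to a position above *three architects*.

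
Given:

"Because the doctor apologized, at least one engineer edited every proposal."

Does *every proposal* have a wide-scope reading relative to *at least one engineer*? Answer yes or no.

Neither queried DP is inside the adjunct, so the adjunct-island constraint does not apply.
Nothing blocks QR of the lower DP to a position above the higher one, so inverse scope is available.

Yes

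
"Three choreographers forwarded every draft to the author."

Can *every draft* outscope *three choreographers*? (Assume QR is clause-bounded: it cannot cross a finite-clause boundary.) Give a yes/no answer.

*every draft* and *three choreographers* are in the same minimal clause.
Clause-internal QR can adjoin the lower DP above the subject, yielding the inverse reading.

Yes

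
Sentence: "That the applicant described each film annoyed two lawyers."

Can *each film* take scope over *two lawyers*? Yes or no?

No

The DP *each film* is contained in the sentential subject *that the applicant described each film*.
The subject-island constraint blocks QR out of a clausal subject.
*each film* is confined to the island and cannot take scope over *two lawyers*.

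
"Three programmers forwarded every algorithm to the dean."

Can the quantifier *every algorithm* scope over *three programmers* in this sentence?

Yes

*every algorithm* and *three programmers* are in the same minimal clause.
Since no island is crossed, the inverse ordering is licensed alongside surface scope.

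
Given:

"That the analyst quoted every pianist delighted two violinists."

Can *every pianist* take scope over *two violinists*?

*every pianist* is embedded in the sentential subject *that the analyst quoted every pianist*.
Subjects — clausal subjects included — are islands for extraction, and QR is no exception.
So *every pianist* cannot raise to a position above *two violinists*.

No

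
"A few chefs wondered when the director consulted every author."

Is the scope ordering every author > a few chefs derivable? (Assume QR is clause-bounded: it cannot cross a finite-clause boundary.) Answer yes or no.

The DP *every author* is contained in the embedded question *when the director consulted every author*.
Embedded wh-clauses are opaque for QR, so the quantifier stays inside the question.
So the wide-scope reading for *every author* is blocked.

No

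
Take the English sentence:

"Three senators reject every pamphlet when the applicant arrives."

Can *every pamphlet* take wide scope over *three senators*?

Yes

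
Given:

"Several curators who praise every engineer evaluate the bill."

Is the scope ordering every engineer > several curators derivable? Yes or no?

No

The target quantifier *every engineer* is part of the relative clause *who praise every engineer*.
Relative clauses are scope islands: a quantifier cannot QR out of a relative clause to take scope in the matrix clause.
There is no licit LF on which *every engineer* c-commands *several curators*.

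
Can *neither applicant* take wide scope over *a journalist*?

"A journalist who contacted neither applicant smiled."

No

*neither applicant* is embedded in the relative clause *who contacted neither applicant*.
Relative clauses block scope extraction: QR cannot target a position outside the modified NP.
So *neither applicant* cannot raise high enough to outscope *a journalist*; only the surface ordering *a journalist* > *neither applicant* is available.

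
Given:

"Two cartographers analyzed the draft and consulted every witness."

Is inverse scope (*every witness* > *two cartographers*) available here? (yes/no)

No

The target quantifier *every witness* is part of one conjunct of the coordinate structure (*consulted every witness*).
A quantifier cannot raise out of one conjunct of a coordination across the whole coordinate structure — the CSC applies to QR.
So the wide-scope reading for *every witness* is blocked.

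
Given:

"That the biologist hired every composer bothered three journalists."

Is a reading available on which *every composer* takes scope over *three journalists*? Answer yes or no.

No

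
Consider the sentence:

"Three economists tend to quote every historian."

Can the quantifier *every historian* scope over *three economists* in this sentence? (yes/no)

Yes

The matrix predicate is a raising verb, whose infinitival complement is not a scope island — *every historian* can QR into the matrix clause.
Clause-internal QR can adjoin the lower DP above the subject, yielding the inverse reading.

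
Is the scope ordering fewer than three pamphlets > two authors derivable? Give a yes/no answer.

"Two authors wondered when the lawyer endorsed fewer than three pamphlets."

The DP *fewer than three pamphlets* is contained in the embedded question *when the lawyer endorsed fewer than three pamphlets*.
An indirect question is a wh-island; the filled [Spec,CP] blocks QR across the CP edge.
So *fewer than three pamphlets* cannot raise to a position above *two authors*.

No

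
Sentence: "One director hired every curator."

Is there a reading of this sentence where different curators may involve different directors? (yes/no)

Yes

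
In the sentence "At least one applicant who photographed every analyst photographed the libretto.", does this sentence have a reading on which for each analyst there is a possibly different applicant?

No

That reading corresponds to *every analyst* > *at least one applicant*.
*every analyst* sits inside the relative clause *who photographed every analyst*.
Relative clauses block scope extraction: QR cannot target a position outside the modified NP.
*every analyst* > *at least one applicant* would require crossing that boundary, which is illicit.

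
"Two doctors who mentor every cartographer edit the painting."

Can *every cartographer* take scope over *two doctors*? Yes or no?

*every cartographer* occurs within the relative clause *who mentor every cartographer*.
QR out of a relative clause is ruled out by the relative-clause island constraint.
*every cartographer* is confined to the island and cannot take scope over *two doctors*.

No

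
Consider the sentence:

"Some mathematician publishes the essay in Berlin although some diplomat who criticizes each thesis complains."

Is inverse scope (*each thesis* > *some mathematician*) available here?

*each thesis* sits inside the relative clause *who criticizes each thesis*, which is itself inside the adjunct *although some diplomat who criticizes each thesis complains*.
Two island boundaries intervene — the relative clause and the adjunct. Either alone would block QR.
The inverse ordering *each thesis* > *some mathematician* is therefore underivable.

No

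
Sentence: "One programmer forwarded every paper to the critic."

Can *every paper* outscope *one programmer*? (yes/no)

*one programmer* and *every paper* are co-arguments of the matrix verb, with nothing but a clause-internal boundary between them.
Clause-internal QR can adjoin the lower DP above the subject, yielding the inverse reading.

Yes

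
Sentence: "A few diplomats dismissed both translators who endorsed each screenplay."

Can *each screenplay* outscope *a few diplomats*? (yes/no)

No

*each screenplay* is embedded in the relative clause *who endorsed each screenplay* modifying *both translators*.
The relative clause forms an island for QR, so the quantifier is confined to the head noun's restrictor.
The inverse ordering *each screenplay* > *a few diplomats* is therefore underivable.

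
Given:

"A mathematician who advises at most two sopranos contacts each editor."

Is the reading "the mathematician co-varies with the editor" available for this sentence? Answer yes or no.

Yes

The paraphrase describes the scope ordering *each editor* > *a mathematician*.
The relative clause *who advises at most two sopranos* modifies *a mathematician*, but *each editor* is not inside that relative clause — it is an argument of the matrix verb.
Since no island is crossed, the inverse ordering is licensed alongside surface scope.
Both orderings are possible: *a mathematician* > *each editor* and *each editor* > *a mathematician*.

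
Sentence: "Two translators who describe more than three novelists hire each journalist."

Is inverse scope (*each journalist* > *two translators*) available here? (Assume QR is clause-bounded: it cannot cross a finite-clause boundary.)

Yes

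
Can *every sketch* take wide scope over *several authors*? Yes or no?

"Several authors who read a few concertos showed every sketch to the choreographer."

Yes

The RC *who read a few concertos* is an island, but *every sketch* is not inside it — it is the matrix object, a clausemate of *several authors*.
Nothing blocks QR of the lower DP to a position above the higher one, so inverse scope is available.
Both orderings are possible: *several authors* > *every sketch* and *every sketch* > *several authors*.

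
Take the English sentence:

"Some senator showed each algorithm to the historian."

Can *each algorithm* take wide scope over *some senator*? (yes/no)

*some senator* and *each algorithm* are co-arguments of the matrix verb, with nothing but a clause-internal boundary between them.
Since no island is crossed, the inverse ordering is licensed alongside surface scope.

Yes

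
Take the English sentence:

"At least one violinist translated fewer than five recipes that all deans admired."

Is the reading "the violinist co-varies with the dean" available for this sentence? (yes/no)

No

This is the *all deans* > *at least one violinist* reading.
The DP *all deans* is contained in the relative clause *that all deans admired* modifying *fewer than five recipes*.
Relative clauses block scope extraction: QR cannot target a position outside the modified NP.
The inverse ordering *all deans* > *at least one violinist* is therefore underivable.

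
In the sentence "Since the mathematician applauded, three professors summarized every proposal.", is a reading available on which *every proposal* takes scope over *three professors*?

Neither queried DP is inside the adjunct, so the adjunct-island constraint does not apply.
Since no island is crossed, the inverse ordering is licensed alongside surface scope.

Yes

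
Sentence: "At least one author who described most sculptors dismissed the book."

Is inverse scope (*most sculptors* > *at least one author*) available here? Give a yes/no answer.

No

*most sculptors* is embedded in the relative clause *who described most sculptors*.
Relative clauses are scope islands: a quantifier cannot QR out of a relative clause to take scope in the matrix clause.
There is no licit LF on which *most sculptors* c-commands *at least one author*.
(Only the surface reading survives: one fixed author with respect to all the relevant sculptors.)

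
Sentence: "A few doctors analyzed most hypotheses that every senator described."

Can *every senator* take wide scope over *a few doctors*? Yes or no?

No

*every senator* is embedded in the relative clause *that every senator described* modifying *most hypotheses*.
QR out of a relative clause is ruled out by the relative-clause island constraint.
Hence only narrow scope for *every senator* (under *a few doctors*) survives.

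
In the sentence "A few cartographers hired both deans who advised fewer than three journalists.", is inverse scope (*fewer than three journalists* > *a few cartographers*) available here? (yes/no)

*fewer than three journalists* is embedded in the relative clause *who advised fewer than three journalists* modifying *both deans*.
Relative clauses are scope islands: a quantifier cannot QR out of a relative clause to take scope in the matrix clause.
*fewer than three journalists* is confined to the island and cannot take scope over *a few cartographers*.

No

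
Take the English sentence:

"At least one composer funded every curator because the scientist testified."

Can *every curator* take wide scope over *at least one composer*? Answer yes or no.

The adjunct clause does not contain *every curator*, which is the matrix object.
Ordinary QR to a clause-peripheral position gives the wide-scope LF for the lower DP.
Both orderings are possible: *at least one composer* > *every curator* and *every curator* > *at least one composer*.

Yes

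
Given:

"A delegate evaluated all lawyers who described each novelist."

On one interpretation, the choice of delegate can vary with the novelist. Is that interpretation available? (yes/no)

The paraphrase describes the scope ordering *each novelist* > *a delegate*.
*each novelist* occurs within the relative clause *who described each novelist* modifying *all lawyers*.
Relative clauses block scope extraction: QR cannot target a position outside the modified NP.
There is no licit LF on which *each novelist* c-commands *a delegate*.

No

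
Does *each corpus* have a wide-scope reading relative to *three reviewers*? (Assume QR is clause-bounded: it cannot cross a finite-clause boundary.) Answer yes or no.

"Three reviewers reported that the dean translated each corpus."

No

*each corpus* is embedded in the finite complement clause *that the dean translated each corpus*.
Finite CP is the ceiling for QR here, by assumption.
*each corpus* > *three reviewers* would require crossing that boundary, which is illicit.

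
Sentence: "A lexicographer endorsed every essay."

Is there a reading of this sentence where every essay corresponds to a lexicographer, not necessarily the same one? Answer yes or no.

Yes

This is the *every essay* > *a lexicographer* reading.
*every essay* and *a lexicographer* are in the same minimal clause.
No island intervenes, so both surface and inverse scope are derivable.
So *every essay* > *a lexicographer* is among the available readings.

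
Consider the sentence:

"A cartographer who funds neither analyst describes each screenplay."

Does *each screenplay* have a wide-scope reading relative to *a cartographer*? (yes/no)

*each screenplay* is a matrix argument; only *a cartographer* is modified by the relative clause *who funds neither analyst*, so the RC island is irrelevant to the target quantifier.
No island intervenes, so both surface and inverse scope are derivable.

Yes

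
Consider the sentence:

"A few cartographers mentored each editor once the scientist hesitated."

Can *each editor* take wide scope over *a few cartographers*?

Yes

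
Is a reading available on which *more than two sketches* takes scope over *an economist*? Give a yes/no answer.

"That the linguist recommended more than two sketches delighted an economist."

*more than two sketches* sits inside the sentential subject *that the linguist recommended more than two sketches*.
The subject-island constraint blocks QR out of a clausal subject.
So *more than two sketches* cannot raise to a position above *an economist*.

No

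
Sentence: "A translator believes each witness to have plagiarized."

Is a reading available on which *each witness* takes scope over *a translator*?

This is an ECM construction: *each witness* is the infinitival subject, Case-marked by the matrix verb, and the infinitive is transparent for QR.
No island intervenes, so both surface and inverse scope are derivable.

Yes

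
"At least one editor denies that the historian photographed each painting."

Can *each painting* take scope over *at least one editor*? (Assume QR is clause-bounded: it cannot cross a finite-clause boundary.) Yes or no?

The target quantifier *each painting* is part of the finite complement clause *that the historian photographed each painting*.
Under clause-bounded QR, a quantifier in an embedded finite clause cannot raise into the matrix clause.
There is no licit LF on which *each painting* c-commands *at least one editor*.
(Only the surface reading survives: one fixed editor with respect to all the relevant paintings.)

No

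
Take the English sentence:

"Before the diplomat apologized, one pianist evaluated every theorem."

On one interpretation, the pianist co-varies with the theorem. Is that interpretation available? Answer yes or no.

That reading corresponds to *every theorem* > *one pianist*.
The adjunct island is irrelevant here — *every theorem* and *one pianist* are both in the matrix clause.
No island intervenes, so both surface and inverse scope are derivable.

Yes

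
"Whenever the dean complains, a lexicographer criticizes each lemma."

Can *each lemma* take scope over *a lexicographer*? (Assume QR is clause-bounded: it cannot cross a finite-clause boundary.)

Yes

Although there is an adjunct clause, *each lemma* is in the main clause, not inside the adjunct.
With no island boundary between them, the object can take inverse scope over the subject via ordinary QR within the clause.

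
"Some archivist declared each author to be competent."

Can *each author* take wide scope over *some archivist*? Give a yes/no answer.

Yes

This is an ECM construction: *each author* is the infinitival subject, Case-marked by the matrix verb, and the infinitive is transparent for QR.
No island intervenes, so both surface and inverse scope are derivable.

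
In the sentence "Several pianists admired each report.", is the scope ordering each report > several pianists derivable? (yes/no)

*each report* is the matrix object and *several pianists* the matrix subject; the two are clausemates.
QR within a single clause is free, so the lower quantifier may take scope over the higher one.
So *each report* > *several pianists* is among the available readings.

Yes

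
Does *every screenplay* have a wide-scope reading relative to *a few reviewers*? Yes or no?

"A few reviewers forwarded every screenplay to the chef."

Yes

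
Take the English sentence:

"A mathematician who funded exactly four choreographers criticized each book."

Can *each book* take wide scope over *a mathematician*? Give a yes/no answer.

*each book* sits in the matrix clause, not in the relative clause on *a mathematician*.
Nothing blocks QR of the lower DP to a position above the higher one, so inverse scope is available.

Yes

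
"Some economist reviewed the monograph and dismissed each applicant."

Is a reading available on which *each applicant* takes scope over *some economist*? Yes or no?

No

The DP *each applicant* is contained in one conjunct of the coordinate structure (*dismissed each applicant*).
A quantifier cannot raise out of one conjunct of a coordination across the whole coordinate structure — the CSC applies to QR.
The inverse ordering *each applicant* > *some economist* is therefore underivable.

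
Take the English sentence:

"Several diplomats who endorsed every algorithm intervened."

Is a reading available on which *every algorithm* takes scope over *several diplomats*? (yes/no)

No

The target quantifier *every algorithm* is part of the relative clause *who endorsed every algorithm*.
The relative clause forms an island for QR, so the quantifier is confined to the head noun's restrictor.
Hence only narrow scope for *every algorithm* (under *several diplomats*) survives.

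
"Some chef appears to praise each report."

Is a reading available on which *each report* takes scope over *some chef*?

Yes

Raising constructions are monoclausal for scope purposes; *each report* is not separated from *some chef* by any island.
Since no island is crossed, the inverse ordering is licensed alongside surface scope.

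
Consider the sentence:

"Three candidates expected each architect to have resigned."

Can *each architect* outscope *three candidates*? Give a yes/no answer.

ECM infinitives lack a CP barrier, so *each architect* can QR over the matrix subject *three candidates*.
Ordinary QR to a clause-peripheral position gives the wide-scope LF for the lower DP.

Yes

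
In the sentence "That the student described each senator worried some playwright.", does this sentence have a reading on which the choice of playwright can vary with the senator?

No

The paraphrase describes the scope ordering *each senator* > *some playwright*.
Structurally, *each senator* is inside the sentential subject *that the student described each senator*.
Clausal subjects are scope islands; QR from inside the subject into the matrix is barred.
*each senator* is confined to the island and cannot take scope over *some playwright*.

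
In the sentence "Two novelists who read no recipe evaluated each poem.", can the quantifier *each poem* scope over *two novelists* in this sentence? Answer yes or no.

Yes

The RC *who read no recipe* is an island, but *each poem* is not inside it — it is the matrix object, a clausemate of *two novelists*.
QR within a single clause is free, so the lower quantifier may take scope over the higher one.
The sentence is scopally ambiguous between *two novelists* > *each poem* and *each poem* > *two novelists*.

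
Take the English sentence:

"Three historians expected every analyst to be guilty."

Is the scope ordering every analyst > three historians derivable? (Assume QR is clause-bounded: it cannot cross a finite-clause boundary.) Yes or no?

*every analyst* is an ECM subject; ECM complements are not islands, and the embedded quantifier may take matrix scope.
With no island boundary between them, the object can take inverse scope over the subject via ordinary QR within the clause.

Yes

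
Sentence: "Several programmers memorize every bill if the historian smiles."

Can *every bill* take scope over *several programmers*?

Yes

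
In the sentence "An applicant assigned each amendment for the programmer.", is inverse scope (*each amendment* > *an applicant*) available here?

*each amendment* and *an applicant* are in the same minimal clause.
QR within a single clause is free, so the lower quantifier may take scope over the higher one.

Yes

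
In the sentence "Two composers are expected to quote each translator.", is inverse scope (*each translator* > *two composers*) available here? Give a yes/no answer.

Yes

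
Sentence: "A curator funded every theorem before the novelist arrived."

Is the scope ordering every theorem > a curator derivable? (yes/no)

Yes

Neither queried DP is inside the adjunct, so the adjunct-island constraint does not apply.
Nothing blocks QR of the lower DP to a position above the higher one, so inverse scope is available.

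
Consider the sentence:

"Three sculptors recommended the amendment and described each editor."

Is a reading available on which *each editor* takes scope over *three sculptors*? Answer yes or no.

*each editor* sits inside one conjunct of the coordinate structure (*described each editor*).
The Coordinate Structure Constraint blocks movement (including QR) out of a single conjunct.
*each editor* > *three sculptors* would require crossing that boundary, which is illicit.

No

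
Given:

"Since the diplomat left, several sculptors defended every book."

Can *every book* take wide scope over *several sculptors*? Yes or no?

Yes

The adjunct island is irrelevant here — *every book* and *several sculptors* are both in the matrix clause.
With no island boundary between them, the object can take inverse scope over the subject via ordinary QR within the clause.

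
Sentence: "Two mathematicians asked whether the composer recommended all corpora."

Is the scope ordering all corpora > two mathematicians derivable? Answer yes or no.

No

*all corpora* is embedded in the embedded question *whether the composer recommended all corpora*.
An indirect question is a wh-island; the filled [Spec,CP] blocks QR across the CP edge.
*all corpora* > *two mathematicians* would require crossing that boundary, which is illicit.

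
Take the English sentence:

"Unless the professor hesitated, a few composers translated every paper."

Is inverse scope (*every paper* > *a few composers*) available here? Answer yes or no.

Neither queried DP is inside the adjunct, so the adjunct-island constraint does not apply.
Nothing blocks QR of the lower DP to a position above the higher one, so inverse scope is available.
So *every paper* > *a few composers* is among the available readings.

Yes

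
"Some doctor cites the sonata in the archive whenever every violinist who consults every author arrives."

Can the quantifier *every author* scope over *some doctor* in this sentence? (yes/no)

*every author* sits inside the relative clause *who consults every author*, which is itself inside the adjunct *whenever every violinist who consults every author arrives*.
Nested islands: the RC island is itself inside an adjunct island, so wide scope is doubly excluded.
The inverse ordering *every author* > *some doctor* is therefore underivable.

No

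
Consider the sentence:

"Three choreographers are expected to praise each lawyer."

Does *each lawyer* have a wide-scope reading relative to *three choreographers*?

Yes

Infinitival complements of raising predicates do not block QR; *each lawyer* and *three choreographers* are effectively clausemates.
Nothing blocks QR of the lower DP to a position above the higher one, so inverse scope is available.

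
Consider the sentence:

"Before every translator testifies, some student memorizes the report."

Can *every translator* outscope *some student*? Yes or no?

No

*every translator* is embedded in the adjunct clause *before every translator testifies*.
Since the clause is an adjunct (not a complement), the Adjunct Condition blocks QR across its edge.
There is no licit LF on which *every translator* c-commands *some student*.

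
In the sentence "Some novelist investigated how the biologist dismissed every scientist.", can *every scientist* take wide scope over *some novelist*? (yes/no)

No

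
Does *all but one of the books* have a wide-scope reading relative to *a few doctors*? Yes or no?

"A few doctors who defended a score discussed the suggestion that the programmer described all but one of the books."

*all but one of the books* sits inside the complex NP *the suggestion that the programmer described all but one of the books*.
Since the clause is the complement of a nominal head, the CNPC blocks scope extraction.
So the wide-scope reading for *all but one of the books* is blocked.

No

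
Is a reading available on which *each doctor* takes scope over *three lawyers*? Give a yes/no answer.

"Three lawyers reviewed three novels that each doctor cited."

No

The target quantifier *each doctor* is part of the relative clause *that each doctor cited* modifying *three novels*.
A relative clause is a scope island — quantifier raising cannot cross its boundary.
*each doctor* is confined to the island and cannot take scope over *three lawyers*.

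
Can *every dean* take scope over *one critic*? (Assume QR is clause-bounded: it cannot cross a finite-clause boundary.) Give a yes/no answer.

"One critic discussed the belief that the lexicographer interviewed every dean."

No

*every dean* occurs within the complex NP *the belief that the lexicographer interviewed every dean*.
Since the clause is the complement of a nominal head, the CNPC blocks scope extraction.
So *every dean* cannot raise high enough to outscope *one critic*; only the surface ordering *one critic* > *every dean* is available.
(Only the surface reading survives: one fixed critic with respect to all the relevant deans.)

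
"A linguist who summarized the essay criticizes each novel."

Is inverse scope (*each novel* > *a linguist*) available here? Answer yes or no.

Yes

*each novel* is a matrix argument; only *a linguist* is modified by the relative clause *who summarized the essay*, so the RC island is irrelevant to the target quantifier.
No island intervenes, so both surface and inverse scope are derivable.
So *each novel* > *a linguist* is among the available readings.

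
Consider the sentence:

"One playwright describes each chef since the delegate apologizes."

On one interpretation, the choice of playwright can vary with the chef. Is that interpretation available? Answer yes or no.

The paraphrase describes the scope ordering *each chef* > *one playwright*.
Neither queried DP is inside the adjunct, so the adjunct-island constraint does not apply.
Clause-internal QR can adjoin the lower DP above the subject, yielding the inverse reading.
The sentence is scopally ambiguous between *one playwright* > *each chef* and *each chef* > *one playwright*.

Yes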